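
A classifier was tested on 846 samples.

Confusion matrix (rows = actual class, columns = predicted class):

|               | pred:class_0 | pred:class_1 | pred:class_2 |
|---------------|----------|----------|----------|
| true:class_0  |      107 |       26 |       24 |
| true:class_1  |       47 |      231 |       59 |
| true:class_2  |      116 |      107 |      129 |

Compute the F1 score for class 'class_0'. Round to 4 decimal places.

One-vs-rest for 'class_0': TP = diagonal; FP = other classes predicted 'class_0'; FN = 'class_0' predicted as other.
F1 score = 2·TP/(2·TP+FP+FN).
class_0: TP=107, FP=47+116=163, FN=26+24=50 → 214/427 = 0.50117

0.5012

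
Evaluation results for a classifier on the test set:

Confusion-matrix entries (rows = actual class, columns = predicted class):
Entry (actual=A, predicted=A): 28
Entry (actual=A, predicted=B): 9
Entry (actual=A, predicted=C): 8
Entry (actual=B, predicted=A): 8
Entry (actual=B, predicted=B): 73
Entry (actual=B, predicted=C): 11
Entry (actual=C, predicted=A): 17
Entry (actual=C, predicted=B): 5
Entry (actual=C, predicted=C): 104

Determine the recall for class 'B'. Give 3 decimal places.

0.793

One-vs-rest for 'B': TP = diagonal; FP = other classes predicted 'B'; FN = 'B' predicted as other.
recall = TP/(TP+FN).
B: TP=73, FN=8+11=19 → 73/92 = 0.7935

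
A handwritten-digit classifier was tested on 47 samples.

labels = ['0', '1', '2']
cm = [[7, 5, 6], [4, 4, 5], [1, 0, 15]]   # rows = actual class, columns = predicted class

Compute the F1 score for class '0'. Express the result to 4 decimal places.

0.4667

Treat '0' as positive and all other classes as negative.
F1 score = 2·TP/(2·TP+FP+FN).
0: TP=7, FP=4+1=5, FN=5+6=11 → 14/30 = 0.46667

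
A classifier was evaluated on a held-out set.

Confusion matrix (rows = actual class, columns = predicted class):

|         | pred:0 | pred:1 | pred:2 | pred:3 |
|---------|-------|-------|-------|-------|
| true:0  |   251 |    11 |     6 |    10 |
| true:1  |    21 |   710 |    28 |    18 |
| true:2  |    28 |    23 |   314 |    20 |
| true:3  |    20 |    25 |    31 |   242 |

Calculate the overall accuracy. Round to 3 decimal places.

0.863

Accuracy = trace / total = (251+710+314+242=1517) / 1758 = 1517/1758 = 0.863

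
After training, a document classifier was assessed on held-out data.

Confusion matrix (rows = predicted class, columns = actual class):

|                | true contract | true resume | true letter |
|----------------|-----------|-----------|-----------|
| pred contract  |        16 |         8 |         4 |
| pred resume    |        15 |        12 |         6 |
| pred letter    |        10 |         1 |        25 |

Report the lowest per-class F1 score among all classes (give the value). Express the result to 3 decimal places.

0.444

Per-class F1 score (2·TP/(2·TP+FP+FN)):
  contract: TP=16, FP=8+4=12, FN=15+10=25 → 32/69 = 0.4638
  resume: TP=12, FP=15+6=21, FN=8+1=9 → 24/54 = 0.4444
  letter: TP=25, FP=10+1=11, FN=4+6=10 → 50/71 = 0.7042
Lowest is class 'resume' with F1 score = 0.444.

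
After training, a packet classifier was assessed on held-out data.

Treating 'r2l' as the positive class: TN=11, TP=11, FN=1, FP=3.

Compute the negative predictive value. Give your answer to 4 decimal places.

0.9167

NPV = TN/(TN+FN) = 11/(11+1) = 0.9167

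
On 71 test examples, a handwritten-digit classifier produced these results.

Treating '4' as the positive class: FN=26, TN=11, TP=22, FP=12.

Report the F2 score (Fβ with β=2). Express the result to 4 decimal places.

Fβ = (1+β²)·TP / ((1+β²)·TP + β²·FN + FP), with β²=4
= 5·22 / (5·22 + 4·26 + 12) = 0.4867

0.4867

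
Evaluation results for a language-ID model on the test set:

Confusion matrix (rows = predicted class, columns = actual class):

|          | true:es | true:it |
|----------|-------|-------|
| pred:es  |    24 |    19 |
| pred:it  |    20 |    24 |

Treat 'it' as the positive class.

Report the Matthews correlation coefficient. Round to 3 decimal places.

0.104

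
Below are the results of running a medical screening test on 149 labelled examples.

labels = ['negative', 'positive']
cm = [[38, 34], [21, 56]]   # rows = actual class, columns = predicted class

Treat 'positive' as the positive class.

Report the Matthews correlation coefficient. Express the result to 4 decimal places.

MCC = (TP·TN − FP·FN) / √((TP+FP)(TP+FN)(TN+FP)(TN+FN))
Numerator = 56·38 − 34·21 = 1414
Denominator = √(90·77·72·59) = √29438640 = 5425.7387
MCC = 1414 / 5425.7387 = 0.2606

0.2606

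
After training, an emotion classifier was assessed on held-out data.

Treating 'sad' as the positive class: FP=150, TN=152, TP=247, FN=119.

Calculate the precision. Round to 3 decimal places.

0.622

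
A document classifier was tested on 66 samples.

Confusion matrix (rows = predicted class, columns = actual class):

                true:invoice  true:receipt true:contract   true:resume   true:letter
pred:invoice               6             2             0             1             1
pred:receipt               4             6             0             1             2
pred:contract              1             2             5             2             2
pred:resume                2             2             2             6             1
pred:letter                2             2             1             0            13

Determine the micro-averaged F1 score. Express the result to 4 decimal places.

0.5455

Micro-averaging pools counts across classes: ΣTP=36, ΣFP=30, ΣFN=30.
Micro-F1 score = 2·TP/(2·TP+FP+FN) on pooled counts = 0.5455 (equals overall accuracy in single-label multiclass).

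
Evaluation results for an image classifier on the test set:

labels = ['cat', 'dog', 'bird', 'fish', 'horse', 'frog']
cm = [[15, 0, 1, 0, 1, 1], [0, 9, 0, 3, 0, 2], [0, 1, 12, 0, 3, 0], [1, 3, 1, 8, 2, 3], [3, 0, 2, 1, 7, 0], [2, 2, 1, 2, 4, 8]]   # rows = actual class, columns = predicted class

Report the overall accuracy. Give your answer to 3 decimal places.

0.602

Accuracy = trace / total = (15+9+12+8+7+8=59) / 98 = 59/98 = 0.602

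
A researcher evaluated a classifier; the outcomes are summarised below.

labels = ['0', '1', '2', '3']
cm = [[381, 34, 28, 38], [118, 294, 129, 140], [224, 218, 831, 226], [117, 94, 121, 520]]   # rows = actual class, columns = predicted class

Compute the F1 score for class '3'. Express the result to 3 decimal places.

0.586

F1 score = 2·TP/(2·TP+FP+FN).
3: TP=520, FP=38+140+226=404, FN=117+94+121=332 → 1040/1776 = 0.5856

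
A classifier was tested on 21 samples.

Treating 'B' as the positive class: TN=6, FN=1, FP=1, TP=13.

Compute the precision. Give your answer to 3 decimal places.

0.929

Precision = TP/(TP+FP) = 13/(13+1) = 13/14 = 0.929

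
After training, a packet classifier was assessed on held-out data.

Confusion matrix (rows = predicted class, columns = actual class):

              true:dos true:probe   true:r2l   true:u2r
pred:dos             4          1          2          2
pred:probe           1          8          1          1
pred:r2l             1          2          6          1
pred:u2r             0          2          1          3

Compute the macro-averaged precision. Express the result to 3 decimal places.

0.568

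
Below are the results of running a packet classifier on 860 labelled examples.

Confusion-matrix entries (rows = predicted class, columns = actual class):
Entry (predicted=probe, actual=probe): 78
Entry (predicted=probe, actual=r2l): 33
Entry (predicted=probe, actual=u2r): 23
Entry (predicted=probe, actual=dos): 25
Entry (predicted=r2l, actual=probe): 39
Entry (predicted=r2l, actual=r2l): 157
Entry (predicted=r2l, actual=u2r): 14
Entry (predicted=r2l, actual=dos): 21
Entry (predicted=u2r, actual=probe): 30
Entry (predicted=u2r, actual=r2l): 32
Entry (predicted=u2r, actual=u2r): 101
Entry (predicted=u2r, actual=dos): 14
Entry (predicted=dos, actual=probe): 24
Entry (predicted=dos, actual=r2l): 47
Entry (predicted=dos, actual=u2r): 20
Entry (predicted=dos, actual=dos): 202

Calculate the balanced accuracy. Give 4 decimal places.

Balanced accuracy = mean of per-class recall.
  probe: recall = 78/171 = 0.45614
  r2l: recall = 157/269 = 0.58364
  u2r: recall = 101/158 = 0.63924
  dos: recall = 202/262 = 0.77099
Mean = (0.45614 + 0.58364 + 0.63924 + 0.77099) / 4 = 0.6125

0.6125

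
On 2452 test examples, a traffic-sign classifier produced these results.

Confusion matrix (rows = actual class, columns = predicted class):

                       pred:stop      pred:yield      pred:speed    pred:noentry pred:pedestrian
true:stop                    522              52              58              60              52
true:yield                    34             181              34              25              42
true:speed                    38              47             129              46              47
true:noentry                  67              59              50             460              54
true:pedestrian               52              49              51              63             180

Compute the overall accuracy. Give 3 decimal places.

0.600

Accuracy = trace / total = (522+181+129+460+180=1472) / 2452 = 1472/2452 = 0.600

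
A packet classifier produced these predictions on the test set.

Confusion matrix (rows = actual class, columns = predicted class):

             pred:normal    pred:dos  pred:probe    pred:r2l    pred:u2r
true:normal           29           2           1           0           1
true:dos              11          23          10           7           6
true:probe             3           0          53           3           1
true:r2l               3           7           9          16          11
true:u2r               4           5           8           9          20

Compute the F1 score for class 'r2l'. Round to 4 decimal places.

0.3951

F1 score = 2·TP/(2·TP+FP+FN).
r2l: TP=16, FP=0+7+3+9=19, FN=3+7+9+11=30 → 32/81 = 0.39506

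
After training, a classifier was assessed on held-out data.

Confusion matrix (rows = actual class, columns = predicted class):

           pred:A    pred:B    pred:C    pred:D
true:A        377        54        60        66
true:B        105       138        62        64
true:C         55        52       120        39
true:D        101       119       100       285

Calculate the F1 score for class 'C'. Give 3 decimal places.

Take TP from the diagonal, FP from the rest of the 'C' prediction marginal, FN from the rest of the 'C' actual marginal.
F1 score = 2·TP/(2·TP+FP+FN).
C: TP=120, FP=60+62+100=222, FN=55+52+39=146 → 240/608 = 0.3947

0.395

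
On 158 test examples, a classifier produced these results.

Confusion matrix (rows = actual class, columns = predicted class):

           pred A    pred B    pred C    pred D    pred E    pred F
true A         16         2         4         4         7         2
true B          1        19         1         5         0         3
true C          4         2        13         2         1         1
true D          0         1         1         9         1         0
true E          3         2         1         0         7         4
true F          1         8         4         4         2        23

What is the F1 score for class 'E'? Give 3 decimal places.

0.400

F1 score = 2·TP/(2·TP+FP+FN).
E: TP=7, FP=7+0+1+1+2=11, FN=3+2+1+0+4=10 → 14/35 = 0.4000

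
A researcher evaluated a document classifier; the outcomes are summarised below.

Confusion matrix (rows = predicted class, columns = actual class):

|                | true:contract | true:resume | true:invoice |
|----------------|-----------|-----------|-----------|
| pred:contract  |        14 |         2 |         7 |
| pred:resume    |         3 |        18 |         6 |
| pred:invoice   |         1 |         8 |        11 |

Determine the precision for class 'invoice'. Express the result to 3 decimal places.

0.550

One-vs-rest for 'invoice': TP = diagonal; FP = other classes predicted 'invoice'; FN = 'invoice' predicted as other.
precision = TP/(TP+FP).
invoice: TP=11, FP=1+8=9 → 11/20 = 0.5500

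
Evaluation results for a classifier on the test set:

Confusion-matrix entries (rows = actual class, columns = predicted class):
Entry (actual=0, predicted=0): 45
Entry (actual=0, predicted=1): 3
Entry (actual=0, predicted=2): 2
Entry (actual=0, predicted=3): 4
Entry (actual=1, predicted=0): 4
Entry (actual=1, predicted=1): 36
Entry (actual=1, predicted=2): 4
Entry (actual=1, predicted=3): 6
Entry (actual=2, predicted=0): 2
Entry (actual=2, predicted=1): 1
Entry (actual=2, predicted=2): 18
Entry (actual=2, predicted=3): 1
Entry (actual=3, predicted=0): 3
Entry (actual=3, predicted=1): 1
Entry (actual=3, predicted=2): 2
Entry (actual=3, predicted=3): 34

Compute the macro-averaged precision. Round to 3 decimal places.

Per-class precision (TP/(TP+FP)):
  0: TP=45, FP=4+2+3=9 → 45/54 = 0.8333
  1: TP=36, FP=3+1+1=5 → 36/41 = 0.8780
  2: TP=18, FP=2+4+2=8 → 18/26 = 0.6923
  3: TP=34, FP=4+6+1=11 → 34/45 = 0.7556
Macro-precision = mean = (0.8333 + 0.8780 + 0.6923 + 0.7556) / 4 = 0.790

0.790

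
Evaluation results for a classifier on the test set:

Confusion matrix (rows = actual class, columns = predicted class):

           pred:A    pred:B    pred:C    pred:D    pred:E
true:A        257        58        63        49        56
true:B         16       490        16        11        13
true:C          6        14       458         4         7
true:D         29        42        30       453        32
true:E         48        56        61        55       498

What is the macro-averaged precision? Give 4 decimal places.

Per-class precision (TP/(TP+FP)):
  A: TP=257, FP=16+6+29+48=99 → 257/356 = 0.72191
  B: TP=490, FP=58+14+42+56=170 → 490/660 = 0.74242
  C: TP=458, FP=63+16+30+61=170 → 458/628 = 0.72930
  D: TP=453, FP=49+11+4+55=119 → 453/572 = 0.79196
  E: TP=498, FP=56+13+7+32=108 → 498/606 = 0.82178
Macro-precision = mean = (0.72191 + 0.74242 + 0.72930 + 0.79196 + 0.82178) / 5 = 0.7615

0.7615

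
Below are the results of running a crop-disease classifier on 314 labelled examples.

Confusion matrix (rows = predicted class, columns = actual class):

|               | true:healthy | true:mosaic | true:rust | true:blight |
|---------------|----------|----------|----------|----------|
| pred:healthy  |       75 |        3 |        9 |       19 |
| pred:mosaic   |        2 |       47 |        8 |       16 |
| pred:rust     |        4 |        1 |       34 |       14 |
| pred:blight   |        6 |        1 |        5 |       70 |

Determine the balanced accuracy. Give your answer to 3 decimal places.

Balanced accuracy = mean of per-class recall.
  healthy: recall = 75/87 = 0.8621
  mosaic: recall = 47/52 = 0.9038
  rust: recall = 34/56 = 0.6071
  blight: recall = 70/119 = 0.5882
Mean = (0.8621 + 0.9038 + 0.6071 + 0.5882) / 4 = 0.740

0.740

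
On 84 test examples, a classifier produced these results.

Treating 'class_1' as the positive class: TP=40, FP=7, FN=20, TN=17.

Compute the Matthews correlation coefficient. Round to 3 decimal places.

0.341

MCC = (TP·TN − FP·FN) / √((TP+FP)(TP+FN)(TN+FP)(TN+FN))
Numerator = 40·17 − 7·20 = 540
Denominator = √(47·60·24·37) = √2504160 = 1582.4538
MCC = 540 / 1582.4538 = 0.341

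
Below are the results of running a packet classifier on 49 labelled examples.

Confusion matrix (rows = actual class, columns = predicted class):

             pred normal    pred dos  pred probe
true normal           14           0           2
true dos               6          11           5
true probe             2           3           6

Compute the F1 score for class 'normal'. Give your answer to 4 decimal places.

0.7368

Take TP from the diagonal, FP from the rest of the 'normal' prediction marginal, FN from the rest of the 'normal' actual marginal.
F1 score = 2·TP/(2·TP+FP+FN).
normal: TP=14, FP=6+2=8, FN=0+2=2 → 28/38 = 0.73684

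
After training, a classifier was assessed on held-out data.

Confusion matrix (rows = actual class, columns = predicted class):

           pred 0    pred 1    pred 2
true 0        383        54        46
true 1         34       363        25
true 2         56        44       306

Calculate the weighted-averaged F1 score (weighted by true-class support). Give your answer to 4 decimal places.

Per-class F1 score (2·TP/(2·TP+FP+FN)):
  0: TP=383, FP=34+56=90, FN=54+46=100 → 766/956 = 0.80126
  1: TP=363, FP=54+44=98, FN=34+25=59 → 726/883 = 0.82220
  2: TP=306, FP=46+25=71, FN=56+44=100 → 612/783 = 0.78161
Weighted-F1 score = Σ (supportᵢ/N)·F1 scoreᵢ with N=1311: (483/1311)·0.80126 + (422/1311)·0.82220 + (406/1311)·0.78161 = 0.8019

0.8019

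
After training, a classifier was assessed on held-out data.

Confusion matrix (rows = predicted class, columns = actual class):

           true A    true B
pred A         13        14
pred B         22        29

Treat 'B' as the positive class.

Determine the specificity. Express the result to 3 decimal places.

0.371

Specificity = TN/(TN+FP) = 13/(13+22) = 0.371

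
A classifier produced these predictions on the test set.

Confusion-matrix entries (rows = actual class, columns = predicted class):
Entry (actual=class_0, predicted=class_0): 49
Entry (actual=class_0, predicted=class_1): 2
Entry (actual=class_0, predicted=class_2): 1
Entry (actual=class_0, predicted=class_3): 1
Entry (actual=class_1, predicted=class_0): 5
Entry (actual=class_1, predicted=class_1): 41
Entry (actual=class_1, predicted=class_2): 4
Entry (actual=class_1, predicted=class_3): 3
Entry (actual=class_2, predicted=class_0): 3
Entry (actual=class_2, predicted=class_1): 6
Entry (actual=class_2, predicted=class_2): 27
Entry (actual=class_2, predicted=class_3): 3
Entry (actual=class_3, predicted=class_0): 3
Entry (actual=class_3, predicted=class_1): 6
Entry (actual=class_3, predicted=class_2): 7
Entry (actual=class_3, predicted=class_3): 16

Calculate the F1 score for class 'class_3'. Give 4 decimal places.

0.5818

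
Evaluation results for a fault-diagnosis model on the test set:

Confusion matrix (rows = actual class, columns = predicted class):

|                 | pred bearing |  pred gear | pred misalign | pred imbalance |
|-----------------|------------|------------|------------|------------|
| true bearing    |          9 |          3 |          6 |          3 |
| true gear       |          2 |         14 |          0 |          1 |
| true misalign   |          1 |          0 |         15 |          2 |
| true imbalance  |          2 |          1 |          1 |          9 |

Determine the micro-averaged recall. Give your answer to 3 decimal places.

0.681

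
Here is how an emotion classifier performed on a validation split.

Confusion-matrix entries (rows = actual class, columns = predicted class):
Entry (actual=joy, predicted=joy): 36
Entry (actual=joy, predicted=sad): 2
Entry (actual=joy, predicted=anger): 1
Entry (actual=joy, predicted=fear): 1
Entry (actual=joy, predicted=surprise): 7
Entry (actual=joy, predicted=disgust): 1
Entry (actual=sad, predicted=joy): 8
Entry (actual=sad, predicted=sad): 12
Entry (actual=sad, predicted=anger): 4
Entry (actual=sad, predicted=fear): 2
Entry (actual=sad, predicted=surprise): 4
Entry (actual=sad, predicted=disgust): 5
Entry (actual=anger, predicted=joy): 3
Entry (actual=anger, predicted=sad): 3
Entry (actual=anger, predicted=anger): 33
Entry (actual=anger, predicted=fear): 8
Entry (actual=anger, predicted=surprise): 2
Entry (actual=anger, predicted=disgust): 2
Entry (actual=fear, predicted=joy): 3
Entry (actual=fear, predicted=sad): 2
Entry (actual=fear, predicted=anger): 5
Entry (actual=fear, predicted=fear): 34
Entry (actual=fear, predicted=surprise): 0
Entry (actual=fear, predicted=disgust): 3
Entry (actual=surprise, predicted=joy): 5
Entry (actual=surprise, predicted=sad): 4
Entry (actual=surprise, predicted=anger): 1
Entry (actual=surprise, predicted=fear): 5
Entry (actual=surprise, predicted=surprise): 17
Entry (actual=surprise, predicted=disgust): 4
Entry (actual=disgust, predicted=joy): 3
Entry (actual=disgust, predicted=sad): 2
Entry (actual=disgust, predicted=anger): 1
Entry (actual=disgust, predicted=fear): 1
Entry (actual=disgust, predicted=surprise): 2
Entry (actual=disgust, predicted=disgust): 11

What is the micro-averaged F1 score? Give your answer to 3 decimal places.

Micro-averaging pools counts across classes: ΣTP=143, ΣFP=94, ΣFN=94.
Micro-F1 score = 2·TP/(2·TP+FP+FN) on pooled counts = 0.603 (equals overall accuracy in single-label multiclass).

0.603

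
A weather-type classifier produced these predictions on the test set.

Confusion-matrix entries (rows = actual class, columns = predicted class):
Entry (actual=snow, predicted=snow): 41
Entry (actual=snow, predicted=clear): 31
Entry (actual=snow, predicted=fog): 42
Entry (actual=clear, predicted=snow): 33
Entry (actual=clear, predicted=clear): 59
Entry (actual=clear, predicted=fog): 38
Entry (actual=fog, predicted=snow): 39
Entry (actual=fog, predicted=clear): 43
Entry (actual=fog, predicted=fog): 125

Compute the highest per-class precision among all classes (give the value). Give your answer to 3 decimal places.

Per-class precision (TP/(TP+FP)):
  snow: TP=41, FP=33+39=72 → 41/113 = 0.3628
  clear: TP=59, FP=31+43=74 → 59/133 = 0.4436
  fog: TP=125, FP=42+38=80 → 125/205 = 0.6098
Highest is class 'fog' with precision = 0.610.

0.610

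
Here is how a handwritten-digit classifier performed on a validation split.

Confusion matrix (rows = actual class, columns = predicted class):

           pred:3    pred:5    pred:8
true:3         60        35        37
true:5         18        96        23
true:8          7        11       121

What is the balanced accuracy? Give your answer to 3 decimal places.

0.675

Balanced accuracy = mean of per-class recall.
  3: recall = 60/132 = 0.4545
  5: recall = 96/137 = 0.7007
  8: recall = 121/139 = 0.8705
Mean = (0.4545 + 0.7007 + 0.8705) / 3 = 0.675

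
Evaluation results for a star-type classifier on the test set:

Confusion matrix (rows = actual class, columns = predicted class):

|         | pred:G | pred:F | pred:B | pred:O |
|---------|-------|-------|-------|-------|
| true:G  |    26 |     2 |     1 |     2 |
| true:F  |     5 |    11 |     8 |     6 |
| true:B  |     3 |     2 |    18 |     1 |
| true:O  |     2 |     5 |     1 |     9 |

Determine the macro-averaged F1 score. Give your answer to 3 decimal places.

0.606

Per-class F1 score (2·TP/(2·TP+FP+FN)):
  G: TP=26, FP=5+3+2=10, FN=2+1+2=5 → 52/67 = 0.7761
  F: TP=11, FP=2+2+5=9, FN=5+8+6=19 → 22/50 = 0.4400
  B: TP=18, FP=1+8+1=10, FN=3+2+1=6 → 36/52 = 0.6923
  O: TP=9, FP=2+6+1=9, FN=2+5+1=8 → 18/35 = 0.5143
Macro-F1 score = mean = (0.7761 + 0.4400 + 0.6923 + 0.5143) / 4 = 0.606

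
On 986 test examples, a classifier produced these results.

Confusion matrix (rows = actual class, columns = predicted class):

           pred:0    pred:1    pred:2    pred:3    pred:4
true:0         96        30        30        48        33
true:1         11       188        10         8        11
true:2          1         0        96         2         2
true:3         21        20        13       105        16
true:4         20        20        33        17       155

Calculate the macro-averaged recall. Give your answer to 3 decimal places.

Per-class recall (TP/(TP+FN)):
  0: TP=96, FN=30+30+48+33=141 → 96/237 = 0.4051
  1: TP=188, FN=11+10+8+11=40 → 188/228 = 0.8246
  2: TP=96, FN=1+0+2+2=5 → 96/101 = 0.9505
  3: TP=105, FN=21+20+13+16=70 → 105/175 = 0.6000
  4: TP=155, FN=20+20+33+17=90 → 155/245 = 0.6327
Macro-recall = mean = (0.4051 + 0.8246 + 0.9505 + 0.6000 + 0.6327) / 5 = 0.683

0.683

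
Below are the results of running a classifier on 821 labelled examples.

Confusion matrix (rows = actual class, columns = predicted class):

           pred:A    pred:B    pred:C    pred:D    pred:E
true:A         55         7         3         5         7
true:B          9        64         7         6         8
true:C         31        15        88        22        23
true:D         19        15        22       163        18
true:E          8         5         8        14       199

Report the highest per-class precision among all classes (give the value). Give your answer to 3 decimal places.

Per-class precision (TP/(TP+FP)):
  A: TP=55, FP=9+31+19+8=67 → 55/122 = 0.4508
  B: TP=64, FP=7+15+15+5=42 → 64/106 = 0.6038
  C: TP=88, FP=3+7+22+8=40 → 88/128 = 0.6875
  D: TP=163, FP=5+6+22+14=47 → 163/210 = 0.7762
  E: TP=199, FP=7+8+23+18=56 → 199/255 = 0.7804
Highest is class 'E' with precision = 0.780.

0.780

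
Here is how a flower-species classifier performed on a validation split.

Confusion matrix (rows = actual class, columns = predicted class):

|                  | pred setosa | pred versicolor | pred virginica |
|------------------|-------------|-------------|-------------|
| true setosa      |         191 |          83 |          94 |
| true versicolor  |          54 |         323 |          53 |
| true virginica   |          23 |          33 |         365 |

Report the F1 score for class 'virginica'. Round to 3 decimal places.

0.782

One-vs-rest for 'virginica': TP = diagonal; FP = other classes predicted 'virginica'; FN = 'virginica' predicted as other.
F1 score = 2·TP/(2·TP+FP+FN).
virginica: TP=365, FP=94+53=147, FN=23+33=56 → 730/933 = 0.7824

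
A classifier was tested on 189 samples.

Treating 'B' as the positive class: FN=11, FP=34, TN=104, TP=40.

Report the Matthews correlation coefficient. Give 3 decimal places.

MCC = (TP·TN − FP·FN) / √((TP+FP)(TP+FN)(TN+FP)(TN+FN))
Numerator = 40·104 − 34·11 = 3786
Denominator = √(74·51·138·115) = √59893380 = 7739.0813
MCC = 3786 / 7739.0813 = 0.489

0.489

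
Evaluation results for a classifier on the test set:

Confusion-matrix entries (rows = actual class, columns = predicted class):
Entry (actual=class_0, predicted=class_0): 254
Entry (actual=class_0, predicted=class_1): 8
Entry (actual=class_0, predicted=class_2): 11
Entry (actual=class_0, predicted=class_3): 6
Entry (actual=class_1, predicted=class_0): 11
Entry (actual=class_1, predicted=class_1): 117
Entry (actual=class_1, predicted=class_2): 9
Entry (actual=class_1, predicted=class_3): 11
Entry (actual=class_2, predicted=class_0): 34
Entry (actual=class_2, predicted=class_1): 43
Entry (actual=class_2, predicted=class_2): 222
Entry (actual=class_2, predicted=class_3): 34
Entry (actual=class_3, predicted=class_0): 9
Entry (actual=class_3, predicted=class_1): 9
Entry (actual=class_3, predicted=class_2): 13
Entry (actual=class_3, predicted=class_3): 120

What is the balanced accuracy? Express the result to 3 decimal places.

0.791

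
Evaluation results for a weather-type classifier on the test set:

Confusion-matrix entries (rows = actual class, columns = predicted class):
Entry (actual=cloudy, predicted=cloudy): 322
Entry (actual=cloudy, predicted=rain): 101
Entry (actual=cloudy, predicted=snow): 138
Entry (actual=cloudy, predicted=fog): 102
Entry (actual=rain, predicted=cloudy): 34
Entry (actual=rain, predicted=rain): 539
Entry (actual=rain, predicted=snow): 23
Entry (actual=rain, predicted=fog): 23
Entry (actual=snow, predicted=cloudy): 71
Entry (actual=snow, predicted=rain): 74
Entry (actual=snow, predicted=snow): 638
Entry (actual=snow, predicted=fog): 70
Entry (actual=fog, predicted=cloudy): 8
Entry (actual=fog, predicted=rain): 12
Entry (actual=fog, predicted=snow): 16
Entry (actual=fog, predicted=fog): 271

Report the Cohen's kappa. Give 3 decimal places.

0.626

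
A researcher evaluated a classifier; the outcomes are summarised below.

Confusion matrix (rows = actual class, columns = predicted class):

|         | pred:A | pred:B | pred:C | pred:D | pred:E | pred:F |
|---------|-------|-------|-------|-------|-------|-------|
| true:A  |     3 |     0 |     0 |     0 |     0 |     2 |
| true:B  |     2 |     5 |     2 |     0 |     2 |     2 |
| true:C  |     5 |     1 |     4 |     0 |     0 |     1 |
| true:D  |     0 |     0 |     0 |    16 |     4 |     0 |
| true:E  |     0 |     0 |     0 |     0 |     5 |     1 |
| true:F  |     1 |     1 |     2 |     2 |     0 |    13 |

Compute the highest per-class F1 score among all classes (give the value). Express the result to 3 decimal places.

0.842

Per-class F1 score (2·TP/(2·TP+FP+FN)):
  A: TP=3, FP=2+5+0+0+1=8, FN=0+0+0+0+2=2 → 6/16 = 0.3750
  B: TP=5, FP=0+1+0+0+1=2, FN=2+2+0+2+2=8 → 10/20 = 0.5000
  C: TP=4, FP=0+2+0+0+2=4, FN=5+1+0+0+1=7 → 8/19 = 0.4211
  D: TP=16, FP=0+0+0+0+2=2, FN=0+0+0+4+0=4 → 32/38 = 0.8421
  E: TP=5, FP=0+2+0+4+0=6, FN=0+0+0+0+1=1 → 10/17 = 0.5882
  F: TP=13, FP=2+2+1+0+1=6, FN=1+1+2+2+0=6 → 26/38 = 0.6842
Highest is class 'D' with F1 score = 0.842.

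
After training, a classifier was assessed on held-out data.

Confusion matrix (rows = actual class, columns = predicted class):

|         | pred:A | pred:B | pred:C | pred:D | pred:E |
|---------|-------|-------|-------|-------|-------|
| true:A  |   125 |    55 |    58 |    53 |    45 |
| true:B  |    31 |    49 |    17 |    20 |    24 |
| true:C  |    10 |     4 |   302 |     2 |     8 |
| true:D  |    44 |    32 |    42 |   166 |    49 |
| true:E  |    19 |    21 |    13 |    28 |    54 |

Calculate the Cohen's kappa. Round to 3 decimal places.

Observed agreement pₒ = trace/N = 696/1271 = 0.5476
Expected agreement pₑ = Σ (rowᵢ·colᵢ)/N² = (336·229 + 141·161 + 326·432 + 333·269 + 135·180)/1271² = 0.2194
κ = (pₒ − pₑ)/(1 − pₑ) = (0.5476 − 0.2194)/(1 − 0.2194) = 0.420

0.420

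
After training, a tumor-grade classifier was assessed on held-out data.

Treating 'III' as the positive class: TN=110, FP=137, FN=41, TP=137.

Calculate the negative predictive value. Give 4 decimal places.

0.7285

NPV = TN/(TN+FN) = 110/(110+41) = 0.7285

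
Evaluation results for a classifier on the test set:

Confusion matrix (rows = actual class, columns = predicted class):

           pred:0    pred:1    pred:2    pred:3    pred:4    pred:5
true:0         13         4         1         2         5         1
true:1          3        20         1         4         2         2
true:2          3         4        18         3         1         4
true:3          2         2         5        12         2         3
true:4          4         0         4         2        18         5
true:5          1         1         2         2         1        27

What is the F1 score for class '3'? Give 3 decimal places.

0.471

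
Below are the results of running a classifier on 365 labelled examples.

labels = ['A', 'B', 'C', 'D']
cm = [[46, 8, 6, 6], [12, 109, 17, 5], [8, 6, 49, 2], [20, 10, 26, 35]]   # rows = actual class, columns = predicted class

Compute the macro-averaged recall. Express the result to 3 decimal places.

0.649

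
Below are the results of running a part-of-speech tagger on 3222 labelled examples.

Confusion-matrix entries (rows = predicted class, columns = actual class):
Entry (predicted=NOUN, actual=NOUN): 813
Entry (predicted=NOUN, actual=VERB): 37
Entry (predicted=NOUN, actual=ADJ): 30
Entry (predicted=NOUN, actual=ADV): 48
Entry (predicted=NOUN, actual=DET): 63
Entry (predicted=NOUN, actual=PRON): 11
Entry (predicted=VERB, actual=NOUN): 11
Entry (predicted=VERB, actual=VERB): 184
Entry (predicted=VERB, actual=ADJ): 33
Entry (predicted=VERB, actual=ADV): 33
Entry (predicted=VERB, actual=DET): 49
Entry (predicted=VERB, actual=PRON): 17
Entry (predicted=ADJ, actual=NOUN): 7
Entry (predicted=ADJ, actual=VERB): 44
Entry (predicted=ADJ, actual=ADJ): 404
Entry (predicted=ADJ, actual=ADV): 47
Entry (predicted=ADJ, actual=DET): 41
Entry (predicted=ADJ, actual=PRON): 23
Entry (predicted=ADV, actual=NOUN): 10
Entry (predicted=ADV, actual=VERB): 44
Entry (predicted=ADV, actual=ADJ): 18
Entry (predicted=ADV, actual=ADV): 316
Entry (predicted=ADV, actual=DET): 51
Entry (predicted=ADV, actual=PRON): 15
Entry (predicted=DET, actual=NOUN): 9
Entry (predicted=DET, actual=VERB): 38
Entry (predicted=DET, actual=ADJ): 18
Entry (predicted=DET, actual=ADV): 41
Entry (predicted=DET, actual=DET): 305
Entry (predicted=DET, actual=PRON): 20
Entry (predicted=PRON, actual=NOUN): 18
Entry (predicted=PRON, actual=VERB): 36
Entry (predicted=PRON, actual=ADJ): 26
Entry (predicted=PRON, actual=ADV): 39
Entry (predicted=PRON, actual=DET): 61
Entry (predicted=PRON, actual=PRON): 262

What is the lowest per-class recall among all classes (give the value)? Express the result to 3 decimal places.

Per-class recall (TP/(TP+FN)):
  NOUN: TP=813, FN=11+7+10+9+18=55 → 813/868 = 0.9366
  VERB: TP=184, FN=37+44+44+38+36=199 → 184/383 = 0.4804
  ADJ: TP=404, FN=30+33+18+18+26=125 → 404/529 = 0.7637
  ADV: TP=316, FN=48+33+47+41+39=208 → 316/524 = 0.6031
  DET: TP=305, FN=63+49+41+51+61=265 → 305/570 = 0.5351
  PRON: TP=262, FN=11+17+23+15+20=86 → 262/348 = 0.7529
Lowest is class 'VERB' with recall = 0.480.

0.480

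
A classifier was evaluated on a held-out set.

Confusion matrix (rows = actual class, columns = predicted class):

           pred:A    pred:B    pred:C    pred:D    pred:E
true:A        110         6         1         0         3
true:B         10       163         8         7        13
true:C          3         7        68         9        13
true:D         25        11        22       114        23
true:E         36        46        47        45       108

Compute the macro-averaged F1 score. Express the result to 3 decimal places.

0.627

Per-class F1 score (2·TP/(2·TP+FP+FN)):
  A: TP=110, FP=10+3+25+36=74, FN=6+1+0+3=10 → 220/304 = 0.7237
  B: TP=163, FP=6+7+11+46=70, FN=10+8+7+13=38 → 326/434 = 0.7512
  C: TP=68, FP=1+8+22+47=78, FN=3+7+9+13=32 → 136/246 = 0.5528
  D: TP=114, FP=0+7+9+45=61, FN=25+11+22+23=81 → 228/370 = 0.6162
  E: TP=108, FP=3+13+13+23=52, FN=36+46+47+45=174 → 216/442 = 0.4887
Macro-F1 score = mean = (0.7237 + 0.7512 + 0.5528 + 0.6162 + 0.4887) / 5 = 0.627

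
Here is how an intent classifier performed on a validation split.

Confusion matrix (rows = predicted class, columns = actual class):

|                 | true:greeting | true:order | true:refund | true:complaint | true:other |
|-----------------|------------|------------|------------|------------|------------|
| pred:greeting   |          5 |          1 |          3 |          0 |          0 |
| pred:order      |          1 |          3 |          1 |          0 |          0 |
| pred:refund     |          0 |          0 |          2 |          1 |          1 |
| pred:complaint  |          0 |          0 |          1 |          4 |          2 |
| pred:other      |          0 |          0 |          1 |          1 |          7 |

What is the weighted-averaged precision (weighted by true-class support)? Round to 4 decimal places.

Per-class precision (TP/(TP+FP)):
  greeting: TP=5, FP=1+3+0+0=4 → 5/9 = 0.55556
  order: TP=3, FP=1+1+0+0=2 → 3/5 = 0.60000
  refund: TP=2, FP=0+0+1+1=2 → 2/4 = 0.50000
  complaint: TP=4, FP=0+0+1+2=3 → 4/7 = 0.57143
  other: TP=7, FP=0+0+1+1=2 → 7/9 = 0.77778
Weighted-precision = Σ (supportᵢ/N)·precisionᵢ with N=34: (6/34)·0.55556 + (4/34)·0.60000 + (8/34)·0.50000 + (6/34)·0.57143 + (10/34)·0.77778 = 0.6159

0.6159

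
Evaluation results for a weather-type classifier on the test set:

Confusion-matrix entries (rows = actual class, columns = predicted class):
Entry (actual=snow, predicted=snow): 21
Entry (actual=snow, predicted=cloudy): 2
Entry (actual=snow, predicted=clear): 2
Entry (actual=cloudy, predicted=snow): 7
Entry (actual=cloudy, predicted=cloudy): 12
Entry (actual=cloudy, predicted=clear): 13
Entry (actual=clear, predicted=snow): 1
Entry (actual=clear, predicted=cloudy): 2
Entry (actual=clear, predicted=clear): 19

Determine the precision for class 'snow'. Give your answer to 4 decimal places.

precision = TP/(TP+FP).
snow: TP=21, FP=7+1=8 → 21/29 = 0.72414

0.7241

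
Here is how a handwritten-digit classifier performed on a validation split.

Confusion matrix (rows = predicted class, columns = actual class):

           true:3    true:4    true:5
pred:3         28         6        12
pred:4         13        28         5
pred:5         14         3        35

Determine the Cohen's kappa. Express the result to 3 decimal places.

0.447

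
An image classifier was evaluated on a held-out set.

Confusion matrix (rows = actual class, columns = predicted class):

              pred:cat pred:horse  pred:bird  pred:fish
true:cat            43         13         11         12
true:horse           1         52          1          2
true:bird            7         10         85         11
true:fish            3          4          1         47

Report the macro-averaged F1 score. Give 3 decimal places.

Per-class F1 score (2·TP/(2·TP+FP+FN)):
  cat: TP=43, FP=1+7+3=11, FN=13+11+12=36 → 86/133 = 0.6466
  horse: TP=52, FP=13+10+4=27, FN=1+1+2=4 → 104/135 = 0.7704
  bird: TP=85, FP=11+1+1=13, FN=7+10+11=28 → 170/211 = 0.8057
  fish: TP=47, FP=12+2+11=25, FN=3+4+1=8 → 94/127 = 0.7402
Macro-F1 score = mean = (0.6466 + 0.7704 + 0.8057 + 0.7402) / 4 = 0.741

0.741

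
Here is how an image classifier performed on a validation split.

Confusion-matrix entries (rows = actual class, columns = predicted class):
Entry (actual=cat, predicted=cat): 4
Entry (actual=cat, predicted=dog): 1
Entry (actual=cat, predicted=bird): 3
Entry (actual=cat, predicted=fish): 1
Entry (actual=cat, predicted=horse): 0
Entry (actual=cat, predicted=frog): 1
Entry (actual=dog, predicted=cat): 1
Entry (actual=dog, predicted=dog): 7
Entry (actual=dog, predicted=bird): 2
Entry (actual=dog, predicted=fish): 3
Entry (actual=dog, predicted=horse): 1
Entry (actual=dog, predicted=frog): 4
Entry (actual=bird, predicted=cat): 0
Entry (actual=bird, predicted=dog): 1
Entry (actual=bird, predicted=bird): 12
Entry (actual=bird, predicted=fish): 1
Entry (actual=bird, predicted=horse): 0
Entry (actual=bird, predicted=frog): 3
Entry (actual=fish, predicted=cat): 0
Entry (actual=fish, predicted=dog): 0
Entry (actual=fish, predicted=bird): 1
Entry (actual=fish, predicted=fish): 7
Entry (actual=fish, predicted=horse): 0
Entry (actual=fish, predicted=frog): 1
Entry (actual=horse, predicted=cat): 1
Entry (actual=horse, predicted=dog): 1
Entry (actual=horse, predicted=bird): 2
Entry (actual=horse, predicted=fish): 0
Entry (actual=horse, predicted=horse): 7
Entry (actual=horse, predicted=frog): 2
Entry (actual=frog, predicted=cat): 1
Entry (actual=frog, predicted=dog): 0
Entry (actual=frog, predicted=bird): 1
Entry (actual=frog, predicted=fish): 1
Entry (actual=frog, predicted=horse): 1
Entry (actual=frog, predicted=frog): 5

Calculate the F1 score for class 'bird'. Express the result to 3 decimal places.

0.632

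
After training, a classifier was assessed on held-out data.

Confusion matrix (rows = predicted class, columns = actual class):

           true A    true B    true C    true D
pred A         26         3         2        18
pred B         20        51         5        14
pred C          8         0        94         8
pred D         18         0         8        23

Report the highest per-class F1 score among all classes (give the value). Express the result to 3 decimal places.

Per-class F1 score (2·TP/(2·TP+FP+FN)):
  A: TP=26, FP=3+2+18=23, FN=20+8+18=46 → 52/121 = 0.4298
  B: TP=51, FP=20+5+14=39, FN=3+0+0=3 → 102/144 = 0.7083
  C: TP=94, FP=8+0+8=16, FN=2+5+8=15 → 188/219 = 0.8584
  D: TP=23, FP=18+0+8=26, FN=18+14+8=40 → 46/112 = 0.4107
Highest is class 'C' with F1 score = 0.858.

0.858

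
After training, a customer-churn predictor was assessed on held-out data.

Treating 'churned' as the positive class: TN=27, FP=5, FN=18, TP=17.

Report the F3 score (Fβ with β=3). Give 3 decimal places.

Fβ = (1+β²)·TP / ((1+β²)·TP + β²·FN + FP), with β²=9
= 10·17 / (10·17 + 9·18 + 5) = 0.504

0.504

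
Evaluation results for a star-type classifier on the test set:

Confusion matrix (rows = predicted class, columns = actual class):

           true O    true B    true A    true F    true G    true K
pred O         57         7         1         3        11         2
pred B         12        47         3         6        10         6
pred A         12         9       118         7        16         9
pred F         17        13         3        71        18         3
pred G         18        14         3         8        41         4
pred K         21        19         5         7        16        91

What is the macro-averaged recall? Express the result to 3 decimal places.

0.598

Per-class recall (TP/(TP+FN)):
  O: TP=57, FN=12+12+17+18+21=80 → 57/137 = 0.4161
  B: TP=47, FN=7+9+13+14+19=62 → 47/109 = 0.4312
  A: TP=118, FN=1+3+3+3+5=15 → 118/133 = 0.8872
  F: TP=71, FN=3+6+7+8+7=31 → 71/102 = 0.6961
  G: TP=41, FN=11+10+16+18+16=71 → 41/112 = 0.3661
  K: TP=91, FN=2+6+9+3+4=24 → 91/115 = 0.7913
Macro-recall = mean = (0.4161 + 0.4312 + 0.8872 + 0.6961 + 0.3661 + 0.7913) / 6 = 0.598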